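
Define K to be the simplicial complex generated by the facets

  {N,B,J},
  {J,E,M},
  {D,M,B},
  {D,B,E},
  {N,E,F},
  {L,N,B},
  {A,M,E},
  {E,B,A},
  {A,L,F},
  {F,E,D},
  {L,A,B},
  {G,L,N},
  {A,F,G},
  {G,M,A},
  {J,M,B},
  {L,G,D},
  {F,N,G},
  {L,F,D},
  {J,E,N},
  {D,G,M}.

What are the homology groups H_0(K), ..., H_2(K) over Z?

Fix the vertex order A < B < D < E < F < G < J < L < M < N and write every simplex with vertices in increasing order. Then dim K = 2 and the simplices of K are:

  0-simplices (10): A, B, D, E, F, G, J, L, M, N
  1-simplices (30): AB, AE, AF, AG, AL, AM, BD, BE, BJ, BL, BM, BN, DE, DF, DG, DL, DM, EF, EJ, EM, EN, FG, FL, FN, GL, GM, GN, JM, JN, LN
  2-simplices (20): ABE, ABL, AEM, AFG, AFL, AGM, BDE, BDM, BJM, BJN, BLN, DEF, DFL, DGL, DGM, EFN, EJM, EJN, FGN, GLN

so the chain groups are C_0 ≅ Z^10, C_1 ≅ Z^30, C_2 ≅ Z^20.

∂_1: C_1 → C_0 sends each edge [p,q] (with p < q) to q − p. For instance
  ∂AF = F − A.
The 10×30 boundary matrix has rank 9 and Smith normal form diag(1,1,1,1,1,1,1,1,1).

The boundary map ∂_2: C_2 → C_1 acts by ∂[p,q,r] = [q,r] − [p,r] + [p,q]. For instance
  ∂FGN = GN − FN + FG,
  ∂BLN = LN − BN + BL.
As a 30×20 matrix over Z this has rank 20, with invariant factors (1,1,1,1,1,1,1,1,1,1,1,1,1,1,1,1,1,1,1,2).

Now H_k = ker ∂_k / im ∂_{k+1}, so:

  H_0: rank C_0 − rank ∂_1 = 10 − 9 = 1, and the invariant factors of ∂_1 are all 1, so H_0 ≅ Z.
  H_1: rank ker ∂_1 − rank ∂_2 = (30 − 9) − 20 = 1, and ∂_2 has invariant factor 2 > 1, so H_1 ≅ Z ⊕ Z_2.
  H_2: rank ker ∂_2 − rank ∂_3 = (20 − 20) − 0 = 0, and there is no ∂_3, so H_2 ≅ 0.

As a check, the Euler characteristic is 10 − 30 + 20 = 0, which agrees with 1 − 1 + 0 = 0.

H_0 ≅ Z,  H_1 ≅ Z ⊕ Z_2,  H_2 = 0.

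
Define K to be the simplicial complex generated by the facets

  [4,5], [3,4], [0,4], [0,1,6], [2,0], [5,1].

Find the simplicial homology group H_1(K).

H_1 ≅ Z.

Fix the vertex order 0 < 1 < 2 < 3 < 4 < 5 < 6 and write every simplex with vertices in increasing order. Then dim K = 2 and the simplices of K are:

  0-simplices (7): [0], [1], [2], [3], [4], [5], [6]
  1-simplices (8): [0,1], [0,2], [0,4], [0,6], [1,5], [1,6], [3,4], [4,5]
  2-simplices (1): [0,1,6]

so the chain groups are C_0 ≅ Z^7, C_1 ≅ Z^8, C_2 ≅ Z^1.

The boundary map ∂_1: C_1 → C_0 sends each edge [p,q] (with p < q) to q − p. For instance
  ∂[0,2] = [2] − [0].
As a 7×8 matrix over Z this has rank 6, with invariant factors (1,1,1,1,1,1).

Boundary ∂_2: C_2 → C_1 sends each 2-simplex [p,q,r] to [q,r] − [p,r] + [p,q]. For instance
  ∂[0,1,6] = [1,6] − [0,6] + [0,1].
The resulting 8×1 matrix has rank 1, and its Smith normal form has invariant factors (1).

Now H_k = ker ∂_k / im ∂_{k+1}, so:

  H_1: rank ker ∂_1 − rank ∂_2 = (8 − 6) − 1 = 1, and the invariant factors of ∂_2 are all 1, so H_1 ≅ Z.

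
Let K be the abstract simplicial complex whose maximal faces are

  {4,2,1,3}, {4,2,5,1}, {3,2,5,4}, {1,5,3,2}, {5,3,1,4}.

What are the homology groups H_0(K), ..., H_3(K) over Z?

H_0 = Z,  H_1 = 0,  H_2 = 0,  H_3 = Z.

Take the total order 1 < 2 < 3 < 4 < 5 on the vertex set. Then K (dimension 3) consists of the simplices:

  0-simplices (5): [1], [2], [3], [4], [5]
  1-simplices (10): [1,2], [1,3], [1,4], [1,5], [2,3], [2,4], [2,5], [3,4], [3,5], [4,5]
  2-simplices (10): [1,2,3], [1,2,4], [1,2,5], [1,3,4], [1,3,5], [1,4,5], [2,3,4], [2,3,5], [2,4,5], [3,4,5]
  3-simplices (5): [1,2,3,4], [1,2,3,5], [1,2,4,5], [1,3,4,5], [2,3,4,5]

giving chain groups C_0 ≅ Z^5, C_1 ≅ Z^10, C_2 ≅ Z^10, C_3 ≅ Z^5.

∂_1: C_1 → C_0 is given by ∂[p,q] = [q] − [p]. For instance
  ∂[3,5] = [5] − [3].
The resulting 5×10 matrix has rank 4, and its Smith normal form has invariant factors (1,1,1,1).

∂_2: C_2 → C_1 sends each 2-simplex [p,q,r] to [q,r] − [p,r] + [p,q]. For instance
  ∂[1,2,3] = [2,3] − [1,3] + [1,2],
  ∂[2,4,5] = [4,5] − [2,5] + [2,4].
The resulting 10×10 matrix has rank 6, and its Smith normal form has invariant factors (1,1,1,1,1,1).

∂_3: C_3 → C_2 sends each 3-simplex σ to the alternating sum Σ_i (−1)^i (σ with its i-th vertex removed). For instance
  ∂[1,2,3,5] = [2,3,5] − [1,3,5] + [1,2,5] − [1,2,3],
  ∂[2,3,4,5] = [3,4,5] − [2,4,5] + [2,3,5] − [2,3,4].
The 10×5 boundary matrix has rank 4 and Smith normal form diag(1,1,1,1).

Computing H_k = (kernel of ∂_k) / (image of ∂_{k+1}):

  H_0: rank C_0 − rank ∂_1 = 5 − 4 = 1, and the invariant factors of ∂_1 are all 1, so H_0 = Z.
  H_1: rank ker ∂_1 − rank ∂_2 = (10 − 4) − 6 = 0, and the invariant factors of ∂_2 are all 1, so H_1 = 0.
  H_2: rank ker ∂_2 − rank ∂_3 = (10 − 6) − 4 = 0, and the invariant factors of ∂_3 are all 1, so H_2 = 0.
  H_3: rank ker ∂_3 − rank ∂_4 = (5 − 4) − 0 = 1, and there is no ∂_4, so H_3 = Z.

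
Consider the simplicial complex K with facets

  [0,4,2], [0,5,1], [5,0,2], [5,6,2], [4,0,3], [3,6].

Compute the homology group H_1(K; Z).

Fix the vertex order 0 < 1 < 2 < 3 < 4 < 5 < 6 and write every simplex with vertices in increasing order. Then dim K = 2 and the simplices of K are:

  0-simplices (7): [0], [1], [2], [3], [4], [5], [6]
  1-simplices (12): [0,1], [0,2], [0,3], [0,4], [0,5], [1,5], [2,4], [2,5], [2,6], [3,4], [3,6], [5,6]
  2-simplices (5): [0,1,5], [0,2,4], [0,2,5], [0,3,4], [2,5,6]

Hence C_0 ≅ Z^7, C_1 ≅ Z^12, C_2 ≅ Z^5.

Boundary ∂_1: C_1 → C_0 maps an edge to its endpoints' difference, ∂[p,q] = q − p.
This gives a 7×12 integer matrix of rank 6; reducing to Smith normal form yields diagonal entries (1,1,1,1,1,1).

The boundary map ∂_2: C_2 → C_1 sends each 2-simplex [p,q,r] to [q,r] − [p,r] + [p,q]. For instance
  ∂[0,3,4] = [3,4] − [0,4] + [0,3],
  ∂[0,1,5] = [1,5] − [0,5] + [0,1].
The resulting 12×5 matrix has rank 5, and its Smith normal form has invariant factors (1,1,1,1,1).

Reading off H_k = ker ∂_k / im ∂_{k+1}:

  H_1: rank ker ∂_1 − rank ∂_2 = (12 − 6) − 5 = 1, and the invariant factors of ∂_2 are all 1, so H_1 ≅ Z.

H_1 ≅ Z.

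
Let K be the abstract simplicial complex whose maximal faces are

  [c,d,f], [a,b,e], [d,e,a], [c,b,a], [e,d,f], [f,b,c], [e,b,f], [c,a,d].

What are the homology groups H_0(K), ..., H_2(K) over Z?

We work with the vertex ordering a < b < c < d < e < f. The simplices of K, each written with vertices in increasing order, are:

  0-simplices (6): a, b, c, d, e, f
  1-simplices (12): ab, ac, ad, ae, bc, be, bf, cd, cf, de, df, ef
  2-simplices (8): abc, abe, acd, ade, bcf, bef, cdf, def

Hence C_0 ≅ Z^6, C_1 ≅ Z^12, C_2 ≅ Z^8.

∂_1: C_1 → C_0 sends each edge [p,q] (with p < q) to q − p.
This gives a 6×12 integer matrix of rank 5; reducing to Smith normal form yields diagonal entries (1,1,1,1,1).

The boundary map ∂_2: C_2 → C_1 acts by ∂[p,q,r] = [q,r] − [p,r] + [p,q]. For instance
  ∂bef = ef − bf + be,
  ∂def = ef − df + de.
As a 12×8 matrix over Z this has rank 7, with invariant factors (1,1,1,1,1,1,1).

Now H_k = ker ∂_k / im ∂_{k+1}, so:

  H_0: rank C_0 − rank ∂_1 = 6 − 5 = 1, and the invariant factors of ∂_1 are all 1, so H_0 ≅ Z.
  H_1: rank ker ∂_1 − rank ∂_2 = (12 − 5) − 7 = 0, and the invariant factors of ∂_2 are all 1, so H_1 ≅ 0.
  H_2: rank ker ∂_2 − rank ∂_3 = (8 − 7) − 0 = 1, and there is no ∂_3, so H_2 ≅ Z.

H_0 ≅ Z,  H_1 = 0,  H_2 ≅ Z.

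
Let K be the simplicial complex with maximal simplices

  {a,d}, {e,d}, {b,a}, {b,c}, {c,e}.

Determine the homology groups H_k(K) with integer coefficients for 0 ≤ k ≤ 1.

We work with the vertex ordering a < b < c < d < e. The simplices of K, each written with vertices in increasing order, are:

  0-simplices (5): a, b, c, d, e
  1-simplices (5): ab, ad, bc, ce, de

so the chain groups are C_0 ≅ Z^5, C_1 ≅ Z^5.

∂_1: C_1 → C_0 maps an edge to its endpoints' difference, ∂[p,q] = q − p.
As a 5×5 matrix over Z this has rank 4, with invariant factors (1,1,1,1).

Computing H_k = (kernel of ∂_k) / (image of ∂_{k+1}):

  H_0: rank C_0 − rank ∂_1 = 5 − 4 = 1, and the invariant factors of ∂_1 are all 1, so H_0 = Z.
  H_1: rank ker ∂_1 − rank ∂_2 = (5 − 4) − 0 = 1, and there is no ∂_2, so H_1 = Z.

(K is a triangulation of the circle S^1.)

H_0 = Z,  H_1 = Z.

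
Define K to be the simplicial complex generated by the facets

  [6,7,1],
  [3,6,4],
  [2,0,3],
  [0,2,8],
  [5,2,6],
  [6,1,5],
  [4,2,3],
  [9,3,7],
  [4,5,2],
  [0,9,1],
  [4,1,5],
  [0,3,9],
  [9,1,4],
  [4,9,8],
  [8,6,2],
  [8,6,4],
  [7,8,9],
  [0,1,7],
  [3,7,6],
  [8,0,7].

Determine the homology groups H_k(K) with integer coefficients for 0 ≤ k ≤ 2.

H_0 ≅ Z,  H_1 ≅ Z ⊕ Z/2,  H_2 = 0.

Fix the vertex order 0 < 1 < 2 < 3 < 4 < 5 < 6 < 7 < 8 < 9 and write every simplex with vertices in increasing order. Then dim K = 2 and the simplices of K are:

  0-simplices (10): [0], [1], [2], [3], [4], [5], [6], [7], [8], [9]
  1-simplices (30): (30 of them)
  2-simplices (20): (20 of them)

giving chain groups C_0 ≅ Z^10, C_1 ≅ Z^30, C_2 ≅ Z^20.

∂_1: C_1 → C_0 is given by ∂[p,q] = [q] − [p]. For instance
  ∂[2,6] = [6] − [2].
As a 10×30 matrix over Z this has rank 9, with invariant factors (1,1,1,1,1,1,1,1,1).

The boundary map ∂_2: C_2 → C_1 acts by ∂[p,q,r] = [q,r] − [p,r] + [p,q]. For instance
  ∂[1,4,5] = [4,5] − [1,5] + [1,4],
  ∂[0,2,3] = [2,3] − [0,3] + [0,2].
The 30×20 boundary matrix has rank 20 and Smith normal form diag(1,1,1,1,1,1,1,1,1,1,1,1,1,1,1,1,1,1,1,2).

Reading off H_k = ker ∂_k / im ∂_{k+1}:

  H_0: rank C_0 − rank ∂_1 = 10 − 9 = 1, and the invariant factors of ∂_1 are all 1, so H_0 ≅ Z.
  H_1: rank ker ∂_1 − rank ∂_2 = (30 − 9) − 20 = 1, and ∂_2 has invariant factor 2 > 1, so H_1 ≅ Z ⊕ Z/2.
  H_2: rank ker ∂_2 − rank ∂_3 = (20 − 20) − 0 = 0, and there is no ∂_3, so H_2 ≅ 0.

As a check, the Euler characteristic is 10 − 30 + 20 = 0, which agrees with 1 − 1 + 0 = 0.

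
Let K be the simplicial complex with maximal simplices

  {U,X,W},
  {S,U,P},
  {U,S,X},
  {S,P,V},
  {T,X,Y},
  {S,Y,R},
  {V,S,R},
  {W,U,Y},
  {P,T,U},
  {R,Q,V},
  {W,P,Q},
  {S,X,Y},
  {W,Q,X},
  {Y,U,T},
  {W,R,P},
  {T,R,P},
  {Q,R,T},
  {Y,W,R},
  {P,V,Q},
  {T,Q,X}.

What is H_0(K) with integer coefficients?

Fix the vertex order P < Q < R < S < T < U < V < W < X < Y and write every simplex with vertices in increasing order. Then dim K = 2 and the simplices of K are:

  0-simplices (10): P, Q, R, S, T, U, V, W, X, Y
  1-simplices (30): PQ, PR, PS, PT, PU, PV, PW, QR, QT, QV, QW, QX, RS, RT, RV, RW, RY, SU, SV, SX, SY, TU, TX, TY, UW, UX, UY, WX, WY, XY
  2-simplices (20): PQV, PQW, PRT, PRW, PSU, PSV, PTU, QRT, QRV, QTX, QWX, RSV, RSY, RWY, SUX, SXY, TUY, TXY, UWX, UWY

so the chain groups are C_0 ≅ Z^10, C_1 ≅ Z^30, C_2 ≅ Z^20.

∂_1: C_1 → C_0 is given by ∂[p,q] = [q] − [p]. For instance
  ∂TU = U − T.
As a 10×30 matrix over Z this has rank 9, with invariant factors (1,1,1,1,1,1,1,1,1).

The boundary map ∂_2: C_2 → C_1 sends each 2-simplex [p,q,r] to [q,r] − [p,r] + [p,q]. For instance
  ∂PSU = SU − PU + PS,
  ∂UWY = WY − UY + UW.
The resulting 30×20 matrix has rank 20, and its Smith normal form has invariant factors (1,1,1,1,1,1,1,1,1,1,1,1,1,1,1,1,1,1,1,2).

Reading off H_k = ker ∂_k / im ∂_{k+1}:

  H_0: rank C_0 − rank ∂_1 = 10 − 9 = 1, and the invariant factors of ∂_1 are all 1, so H_0 ≅ Z.

H_0 ≅ Z.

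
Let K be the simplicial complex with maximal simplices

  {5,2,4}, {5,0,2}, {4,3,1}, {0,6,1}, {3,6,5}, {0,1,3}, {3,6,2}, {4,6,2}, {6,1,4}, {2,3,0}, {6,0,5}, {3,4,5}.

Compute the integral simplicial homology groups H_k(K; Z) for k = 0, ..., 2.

Fix the vertex order 0 < 1 < 2 < 3 < 4 < 5 < 6 and write every simplex with vertices in increasing order. Then dim K = 2 and the simplices of K are:

  0-simplices (7): [0], [1], [2], [3], [4], [5], [6]
  1-simplices (18): [0,1], [0,2], [0,3], [0,5], [0,6], [1,3], [1,4], [1,6], [2,3], [2,4], [2,5], [2,6], [3,4], [3,5], [3,6], [4,5], [4,6], [5,6]
  2-simplices (12): [0,1,3], [0,1,6], [0,2,3], [0,2,5], [0,5,6], [1,3,4], [1,4,6], [2,3,6], [2,4,5], [2,4,6], [3,4,5], [3,5,6]

Hence C_0 ≅ Z^7, C_1 ≅ Z^18, C_2 ≅ Z^12.

The boundary map ∂_1: C_1 → C_0 maps an edge to its endpoints' difference, ∂[p,q] = q − p.
This gives a 7×18 integer matrix of rank 6; reducing to Smith normal form yields diagonal entries (1,1,1,1,1,1).

∂_2: C_2 → C_1 sends each 2-simplex [p,q,r] to [q,r] − [p,r] + [p,q]. For instance
  ∂[0,2,5] = [2,5] − [0,5] + [0,2],
  ∂[3,5,6] = [5,6] − [3,6] + [3,5].
The resulting 18×12 matrix has rank 12, and its Smith normal form has invariant factors (1,1,1,1,1,1,1,1,1,1,1,2).

From H_k ≅ ker(∂_k) / im(∂_{k+1}) we obtain:

  H_0: rank C_0 − rank ∂_1 = 7 − 6 = 1, and the invariant factors of ∂_1 are all 1, so H_0 = Z.
  H_1: rank ker ∂_1 − rank ∂_2 = (18 − 6) − 12 = 0, and ∂_2 has invariant factor 2 > 1, so H_1 = Z/2Z.
  H_2: rank ker ∂_2 − rank ∂_3 = (12 − 12) − 0 = 0, and there is no ∂_3, so H_2 = 0.

(K is a triangulation of the real projective plane RP^2.)

H_0 = Z,  H_1 = Z/2Z,  H_2 = 0.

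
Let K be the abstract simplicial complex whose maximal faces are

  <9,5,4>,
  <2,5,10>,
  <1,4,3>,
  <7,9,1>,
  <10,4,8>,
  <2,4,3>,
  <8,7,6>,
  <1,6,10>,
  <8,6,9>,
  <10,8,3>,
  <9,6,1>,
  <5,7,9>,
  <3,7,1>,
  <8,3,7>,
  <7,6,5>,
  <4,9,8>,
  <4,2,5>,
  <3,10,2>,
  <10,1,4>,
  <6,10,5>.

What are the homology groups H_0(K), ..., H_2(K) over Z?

H_0 ≅ Z,  H_1 ≅ Z ⊕ Z/2,  H_2 = 0.

We work with the vertex ordering 1 < 2 < 3 < 4 < 5 < 6 < 7 < 8 < 9 < 10. The simplices of K, each written with vertices in increasing order, are:

  0-simplices (10): [1], [2], [3], [4], [5], [6], [7], [8], [9], [10]
  1-simplices (30): (30 of them)
  2-simplices (20): (20 of them)

giving chain groups C_0 ≅ Z^10, C_1 ≅ Z^30, C_2 ≅ Z^20.

The boundary map ∂_1: C_1 → C_0 maps an edge to its endpoints' difference, ∂[p,q] = q − p. For instance
  ∂[4,9] = [9] − [4].
The 10×30 boundary matrix has rank 9 and Smith normal form diag(1,1,1,1,1,1,1,1,1).

The boundary map ∂_2: C_2 → C_1 maps a triangle to the signed sum of its edges. For instance
  ∂[3,8,10] = [8,10] − [3,10] + [3,8],
  ∂[1,6,9] = [6,9] − [1,9] + [1,6].
As a 30×20 matrix over Z this has rank 20, with invariant factors (1,1,1,1,1,1,1,1,1,1,1,1,1,1,1,1,1,1,1,2).

Reading off H_k = ker ∂_k / im ∂_{k+1}:

  H_0: rank C_0 − rank ∂_1 = 10 − 9 = 1, and the invariant factors of ∂_1 are all 1, so H_0 = Z.
  H_1: rank ker ∂_1 − rank ∂_2 = (30 − 9) − 20 = 1, and ∂_2 has invariant factor 2 > 1, so H_1 = Z ⊕ Z/2.
  H_2: rank ker ∂_2 − rank ∂_3 = (20 − 20) − 0 = 0, and there is no ∂_3, so H_2 = 0.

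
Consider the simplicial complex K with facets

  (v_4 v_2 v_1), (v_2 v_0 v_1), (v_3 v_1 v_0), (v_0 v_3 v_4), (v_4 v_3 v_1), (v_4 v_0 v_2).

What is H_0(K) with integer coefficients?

Take the total order v_0 < v_1 < v_2 < v_3 < v_4 on the vertex set. Then K (dimension 2) consists of the simplices:

  0-simplices (5): [v_0], [v_1], [v_2], [v_3], [v_4]
  1-simplices (9): [v_0,v_1], [v_0,v_2], [v_0,v_3], [v_0,v_4], [v_1,v_2], [v_1,v_3], [v_1,v_4], [v_2,v_4], [v_3,v_4]
  2-simplices (6): [v_0,v_1,v_2], [v_0,v_1,v_3], [v_0,v_2,v_4], [v_0,v_3,v_4], [v_1,v_2,v_4], [v_1,v_3,v_4]

giving chain groups C_0 ≅ Z^5, C_1 ≅ Z^9, C_2 ≅ Z^6.

The boundary map ∂_1: C_1 → C_0 sends each edge [p,q] (with p < q) to q − p. For instance
  ∂[v_0,v_2] = [v_2] − [v_0].
This gives a 5×9 integer matrix of rank 4; reducing to Smith normal form yields diagonal entries (1,1,1,1).

Boundary ∂_2: C_2 → C_1 acts by ∂[p,q,r] = [q,r] − [p,r] + [p,q]. For instance
  ∂[v_0,v_1,v_2] = [v_1,v_2] − [v_0,v_2] + [v_0,v_1],
  ∂[v_0,v_3,v_4] = [v_3,v_4] − [v_0,v_4] + [v_0,v_3].
The 9×6 boundary matrix has rank 5 and Smith normal form diag(1,1,1,1,1).

Computing H_k = (kernel of ∂_k) / (image of ∂_{k+1}):

  H_0: rank C_0 − rank ∂_1 = 5 − 4 = 1, and the invariant factors of ∂_1 are all 1, so H_0 = Z.

(K is a triangulation of the 2-sphere S^2.)

H_0 ≅ Z.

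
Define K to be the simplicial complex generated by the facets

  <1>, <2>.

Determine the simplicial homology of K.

H_0 ≅ Z^2.

Take the total order 1 < 2 on the vertex set. Then K (dimension 0) consists of the simplices:

  0-simplices (2): [1], [2]

so the chain groups are C_0 ≅ Z^2.

Now H_k = ker ∂_k / im ∂_{k+1}, so:

  H_0: rank C_0 − rank ∂_1 = 2 − 0 = 2, and there is no ∂_1, so H_0 ≅ Z^2.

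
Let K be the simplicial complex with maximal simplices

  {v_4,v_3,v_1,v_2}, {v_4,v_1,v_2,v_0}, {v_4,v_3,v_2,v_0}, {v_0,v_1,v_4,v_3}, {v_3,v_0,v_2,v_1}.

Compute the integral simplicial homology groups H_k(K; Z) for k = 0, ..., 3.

Take the total order v_0 < v_1 < v_2 < v_3 < v_4 on the vertex set. Then K (dimension 3) consists of the simplices:

  0-simplices (5): [v_0], [v_1], [v_2], [v_3], [v_4]
  1-simplices (10): [v_0,v_1], [v_0,v_2], [v_0,v_3], [v_0,v_4], [v_1,v_2], [v_1,v_3], [v_1,v_4], [v_2,v_3], [v_2,v_4], [v_3,v_4]
  2-simplices (10): [v_0,v_1,v_2], [v_0,v_1,v_3], [v_0,v_1,v_4], [v_0,v_2,v_3], [v_0,v_2,v_4], [v_0,v_3,v_4], [v_1,v_2,v_3], [v_1,v_2,v_4], [v_1,v_3,v_4], [v_2,v_3,v_4]
  3-simplices (5): [v_0,v_1,v_2,v_3], [v_0,v_1,v_2,v_4], [v_0,v_1,v_3,v_4], [v_0,v_2,v_3,v_4], [v_1,v_2,v_3,v_4]

so the chain groups are C_0 ≅ Z^5, C_1 ≅ Z^10, C_2 ≅ Z^10, C_3 ≅ Z^5.

Boundary ∂_1: C_1 → C_0 is given by ∂[p,q] = [q] − [p]. For instance
  ∂[v_2,v_3] = [v_3] − [v_2].
As a 5×10 matrix over Z this has rank 4, with invariant factors (1,1,1,1).

The boundary map ∂_2: C_2 → C_1 acts by ∂[p,q,r] = [q,r] − [p,r] + [p,q]. For instance
  ∂[v_1,v_2,v_3] = [v_2,v_3] − [v_1,v_3] + [v_1,v_2],
  ∂[v_0,v_1,v_3] = [v_1,v_3] − [v_0,v_3] + [v_0,v_1].
The 10×10 boundary matrix has rank 6 and Smith normal form diag(1,1,1,1,1,1).

The boundary map ∂_3: C_3 → C_2 sends each 3-simplex σ to the alternating sum Σ_i (−1)^i (σ with its i-th vertex removed). For instance
  ∂[v_0,v_2,v_3,v_4] = [v_2,v_3,v_4] − [v_0,v_3,v_4] + [v_0,v_2,v_4] − [v_0,v_2,v_3],
  ∂[v_0,v_1,v_3,v_4] = [v_1,v_3,v_4] − [v_0,v_3,v_4] + [v_0,v_1,v_4] − [v_0,v_1,v_3].
The 10×5 boundary matrix has rank 4 and Smith normal form diag(1,1,1,1).

Now H_k = ker ∂_k / im ∂_{k+1}, so:

  H_0: rank C_0 − rank ∂_1 = 5 − 4 = 1, and the invariant factors of ∂_1 are all 1, so H_0 ≅ Z.
  H_1: rank ker ∂_1 − rank ∂_2 = (10 − 4) − 6 = 0, and the invariant factors of ∂_2 are all 1, so H_1 ≅ 0.
  H_2: rank ker ∂_2 − rank ∂_3 = (10 − 6) − 4 = 0, and the invariant factors of ∂_3 are all 1, so H_2 ≅ 0.
  H_3: rank ker ∂_3 − rank ∂_4 = (5 − 4) − 0 = 1, and there is no ∂_4, so H_3 ≅ Z.

As a check, the Euler characteristic is 5 − 10 + 10 − 5 = 0, which agrees with 1 − 0 + 0 − 1 = 0.

H_0 ≅ Z,  H_1 = 0,  H_2 = 0,  H_3 ≅ Z.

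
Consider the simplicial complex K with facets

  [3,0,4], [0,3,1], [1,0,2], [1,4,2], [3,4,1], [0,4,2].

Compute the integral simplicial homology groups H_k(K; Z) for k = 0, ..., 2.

H_0 ≅ Z,  H_1 = 0,  H_2 ≅ Z.

We work with the vertex ordering 0 < 1 < 2 < 3 < 4. The simplices of K, each written with vertices in increasing order, are:

  0-simplices (5): [0], [1], [2], [3], [4]
  1-simplices (9): [0,1], [0,2], [0,3], [0,4], [1,2], [1,3], [1,4], [2,4], [3,4]
  2-simplices (6): [0,1,2], [0,1,3], [0,2,4], [0,3,4], [1,2,4], [1,3,4]

so the chain groups are C_0 ≅ Z^5, C_1 ≅ Z^9, C_2 ≅ Z^6.

Boundary ∂_1: C_1 → C_0 is given by ∂[p,q] = [q] − [p].
This gives a 5×9 integer matrix of rank 4; reducing to Smith normal form yields diagonal entries (1,1,1,1).

∂_2: C_2 → C_1 acts by ∂[p,q,r] = [q,r] − [p,r] + [p,q]. For instance
  ∂[1,3,4] = [3,4] − [1,4] + [1,3],
  ∂[0,1,3] = [1,3] − [0,3] + [0,1].
The resulting 9×6 matrix has rank 5, and its Smith normal form has invariant factors (1,1,1,1,1).

From H_k ≅ ker(∂_k) / im(∂_{k+1}) we obtain:

  H_0: rank C_0 − rank ∂_1 = 5 − 4 = 1, and the invariant factors of ∂_1 are all 1, so H_0 = Z.
  H_1: rank ker ∂_1 − rank ∂_2 = (9 − 4) − 5 = 0, and the invariant factors of ∂_2 are all 1, so H_1 = 0.
  H_2: rank ker ∂_2 − rank ∂_3 = (6 − 5) − 0 = 1, and there is no ∂_3, so H_2 = Z.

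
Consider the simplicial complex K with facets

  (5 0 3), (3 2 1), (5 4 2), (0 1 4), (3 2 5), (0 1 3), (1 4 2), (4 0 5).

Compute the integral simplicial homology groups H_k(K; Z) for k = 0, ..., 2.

H_0 = Z,  H_1 = 0,  H_2 = Z.

K has 6 vertices, 12 edges, 8 triangles.
rank ∂_0 = 0, rank ∂_1 = 5 ⇒ b_0 = 6 − 0 − 5 = 1; all invariant factors of ∂_1 are 1 so no torsion. So H_0 ≅ Z.
rank ∂_1 = 5, rank ∂_2 = 7 ⇒ b_1 = 12 − 5 − 7 = 0; all invariant factors of ∂_2 are 1 so no torsion. So H_1 ≅ 0.
rank ∂_2 = 7, rank ∂_3 = 0 ⇒ b_2 = 8 − 7 − 0 = 1. So H_2 ≅ Z.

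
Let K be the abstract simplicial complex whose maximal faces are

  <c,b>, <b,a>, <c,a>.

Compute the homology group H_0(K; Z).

H_0 = Z.

K has 3 vertices, 3 edges.
rank ∂_0 = 0, rank ∂_1 = 2 ⇒ b_0 = 3 − 0 − 2 = 1; all invariant factors of ∂_1 are 1 so no torsion. So H_0 = Z.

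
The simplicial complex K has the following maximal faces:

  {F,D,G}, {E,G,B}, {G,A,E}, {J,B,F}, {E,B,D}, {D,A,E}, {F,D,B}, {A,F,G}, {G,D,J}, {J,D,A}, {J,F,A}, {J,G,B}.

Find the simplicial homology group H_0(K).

Take the total order A < B < D < E < F < G < J on the vertex set. Then K (dimension 2) consists of the simplices:

  0-simplices (7): A, B, D, E, F, G, J
  1-simplices (18): AD, AE, AF, AG, AJ, BD, BE, BF, BG, BJ, DE, DF, DG, DJ, EG, FG, FJ, GJ
  2-simplices (12): ADE, ADJ, AEG, AFG, AFJ, BDE, BDF, BEG, BFJ, BGJ, DFG, DGJ

Hence C_0 ≅ Z^7, C_1 ≅ Z^18, C_2 ≅ Z^12.

Boundary ∂_1: C_1 → C_0 maps an edge to its endpoints' difference, ∂[p,q] = q − p. For instance
  ∂AE = E − A.
As a 7×18 matrix over Z this has rank 6, with invariant factors (1,1,1,1,1,1).

The boundary map ∂_2: C_2 → C_1 maps a triangle to the signed sum of its edges. For instance
  ∂DFG = FG − DG + DF,
  ∂AFJ = FJ − AJ + AF.
The 18×12 boundary matrix has rank 12 and Smith normal form diag(1,1,1,1,1,1,1,1,1,1,1,2).

Computing H_k = (kernel of ∂_k) / (image of ∂_{k+1}):

  H_0: rank C_0 − rank ∂_1 = 7 − 6 = 1, and the invariant factors of ∂_1 are all 1, so H_0 = Z.

H_0 = Z.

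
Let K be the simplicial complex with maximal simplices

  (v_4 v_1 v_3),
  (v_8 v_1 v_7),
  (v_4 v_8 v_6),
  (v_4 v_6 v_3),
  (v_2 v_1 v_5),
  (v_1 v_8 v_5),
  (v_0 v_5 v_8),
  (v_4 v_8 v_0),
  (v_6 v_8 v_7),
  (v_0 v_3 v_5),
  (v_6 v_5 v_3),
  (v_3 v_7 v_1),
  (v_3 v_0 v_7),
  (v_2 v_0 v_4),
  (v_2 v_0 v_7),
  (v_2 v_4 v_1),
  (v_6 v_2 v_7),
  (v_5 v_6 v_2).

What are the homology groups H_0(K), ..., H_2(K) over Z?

Fix the vertex order v_0 < v_1 < v_2 < v_3 < v_4 < v_5 < v_6 < v_7 < v_8 and write every simplex with vertices in increasing order. Then dim K = 2 and the simplices of K are:

  0-simplices (9): [v_0], [v_1], [v_2], [v_3], [v_4], [v_5], [v_6], [v_7], [v_8]
  1-simplices (27): (27 of them)
  2-simplices (18): (18 of them)

so the chain groups are C_0 ≅ Z^9, C_1 ≅ Z^27, C_2 ≅ Z^18.

∂_1: C_1 → C_0 sends each edge [p,q] (with p < q) to q − p. For instance
  ∂[v_4,v_6] = [v_6] − [v_4].
The resulting 9×27 matrix has rank 8, and its Smith normal form has invariant factors (1,1,1,1,1,1,1,1).

The boundary map ∂_2: C_2 → C_1 maps a triangle to the signed sum of its edges. For instance
  ∂[v_0,v_2,v_4] = [v_2,v_4] − [v_0,v_4] + [v_0,v_2],
  ∂[v_3,v_4,v_6] = [v_4,v_6] − [v_3,v_6] + [v_3,v_4].
This gives a 27×18 integer matrix of rank 17; reducing to Smith normal form yields diagonal entries (1,1,1,1,1,1,1,1,1,1,1,1,1,1,1,1,1).

Reading off H_k = ker ∂_k / im ∂_{k+1}:

  H_0: rank C_0 − rank ∂_1 = 9 − 8 = 1, and the invariant factors of ∂_1 are all 1, so H_0 = Z.
  H_1: rank ker ∂_1 − rank ∂_2 = (27 − 8) − 17 = 2, and the invariant factors of ∂_2 are all 1, so H_1 = Z^2.
  H_2: rank ker ∂_2 − rank ∂_3 = (18 − 17) − 0 = 1, and there is no ∂_3, so H_2 = Z.

H_0 ≅ Z,  H_1 ≅ Z^2,  H_2 ≅ Z.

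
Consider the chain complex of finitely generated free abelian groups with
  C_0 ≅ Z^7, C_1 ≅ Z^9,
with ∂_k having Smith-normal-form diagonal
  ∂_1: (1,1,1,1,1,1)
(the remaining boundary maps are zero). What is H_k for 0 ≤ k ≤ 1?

H_0 = Z,  H_1 = Z^3.

H_0: b_0 = 7 − 0 − 6 = 1; torsion from ∂_1 factors > 1: none. So H_0 = Z.
H_1: b_1 = 9 − 6 − 0 = 3; torsion from ∂_2 factors > 1: none. So H_1 = Z^3.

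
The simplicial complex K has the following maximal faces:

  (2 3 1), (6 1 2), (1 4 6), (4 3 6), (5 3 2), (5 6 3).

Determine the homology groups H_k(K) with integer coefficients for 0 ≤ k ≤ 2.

We work with the vertex ordering 1 < 2 < 3 < 4 < 5 < 6. The simplices of K, each written with vertices in increasing order, are:

  0-simplices (6): [1], [2], [3], [4], [5], [6]
  1-simplices (12): [1,2], [1,3], [1,4], [1,6], [2,3], [2,5], [2,6], [3,4], [3,5], [3,6], [4,6], [5,6]
  2-simplices (6): [1,2,3], [1,2,6], [1,4,6], [2,3,5], [3,4,6], [3,5,6]

giving chain groups C_0 ≅ Z^6, C_1 ≅ Z^12, C_2 ≅ Z^6.

The boundary map ∂_1: C_1 → C_0 sends each edge [p,q] (with p < q) to q − p. For instance
  ∂[3,5] = [5] − [3].
This gives a 6×12 integer matrix of rank 5; reducing to Smith normal form yields diagonal entries (1,1,1,1,1).

∂_2: C_2 → C_1 acts by ∂[p,q,r] = [q,r] − [p,r] + [p,q]. For instance
  ∂[3,5,6] = [5,6] − [3,6] + [3,5],
  ∂[3,4,6] = [4,6] − [3,6] + [3,4].
As a 12×6 matrix over Z this has rank 6, with invariant factors (1,1,1,1,1,1).

Now H_k = ker ∂_k / im ∂_{k+1}, so:

  H_0: rank C_0 − rank ∂_1 = 6 − 5 = 1, and the invariant factors of ∂_1 are all 1, so H_0 ≅ Z.
  H_1: rank ker ∂_1 − rank ∂_2 = (12 − 5) − 6 = 1, and the invariant factors of ∂_2 are all 1, so H_1 ≅ Z.
  H_2: rank ker ∂_2 − rank ∂_3 = (6 − 6) − 0 = 0, and there is no ∂_3, so H_2 ≅ 0.

(K is a triangulation of the cylinder S^1 x I.)

H_0 ≅ Z,  H_1 ≅ Z,  H_2 = 0.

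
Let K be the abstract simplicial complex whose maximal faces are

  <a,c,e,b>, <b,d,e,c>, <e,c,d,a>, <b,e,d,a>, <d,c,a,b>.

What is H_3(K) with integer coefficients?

We work with the vertex ordering a < b < c < d < e. The simplices of K, each written with vertices in increasing order, are:

  0-simplices (5): a, b, c, d, e
  1-simplices (10): ab, ac, ad, ae, bc, bd, be, cd, ce, de
  2-simplices (10): abc, abd, abe, acd, ace, ade, bcd, bce, bde, cde
  3-simplices (5): abcd, abce, abde, acde, bcde

so the chain groups are C_0 ≅ Z^5, C_1 ≅ Z^10, C_2 ≅ Z^10, C_3 ≅ Z^5.

∂_1: C_1 → C_0 is given by ∂[p,q] = [q] − [p].
The resulting 5×10 matrix has rank 4, and its Smith normal form has invariant factors (1,1,1,1).

Boundary ∂_2: C_2 → C_1 maps a triangle to the signed sum of its edges. For instance
  ∂ade = de − ae + ad,
  ∂bce = ce − be + bc.
As a 10×10 matrix over Z this has rank 6, with invariant factors (1,1,1,1,1,1).

Boundary ∂_3: C_3 → C_2 sends each 3-simplex σ to the alternating sum Σ_i (−1)^i (σ with its i-th vertex removed). For instance
  ∂abcd = bcd − acd + abd − abc,
  ∂bcde = cde − bde + bce − bcd.
The resulting 10×5 matrix has rank 4, and its Smith normal form has invariant factors (1,1,1,1).

Reading off H_k = ker ∂_k / im ∂_{k+1}:

  H_3: rank ker ∂_3 − rank ∂_4 = (5 − 4) − 0 = 1, and there is no ∂_4, so H_3 ≅ Z.

H_3 = Z.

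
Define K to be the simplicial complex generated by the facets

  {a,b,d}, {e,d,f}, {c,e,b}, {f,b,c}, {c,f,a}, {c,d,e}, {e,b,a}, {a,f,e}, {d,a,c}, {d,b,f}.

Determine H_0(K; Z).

We work with the vertex ordering a < b < c < d < e < f. The simplices of K, each written with vertices in increasing order, are:

  0-simplices (6): a, b, c, d, e, f
  1-simplices (15): ab, ac, ad, ae, af, bc, bd, be, bf, cd, ce, cf, de, df, ef
  2-simplices (10): abd, abe, acd, acf, aef, bce, bcf, bdf, cde, def

giving chain groups C_0 ≅ Z^6, C_1 ≅ Z^15, C_2 ≅ Z^10.

Boundary ∂_1: C_1 → C_0 maps an edge to its endpoints' difference, ∂[p,q] = q − p.
The 6×15 boundary matrix has rank 5 and Smith normal form diag(1,1,1,1,1).

∂_2: C_2 → C_1 maps a triangle to the signed sum of its edges. For instance
  ∂abe = be − ae + ab,
  ∂abd = bd − ad + ab.
The 15×10 boundary matrix has rank 10 and Smith normal form diag(1,1,1,1,1,1,1,1,1,2).

Now H_k = ker ∂_k / im ∂_{k+1}, so:

  H_0: rank C_0 − rank ∂_1 = 6 − 5 = 1, and the invariant factors of ∂_1 are all 1, so H_0 = Z.

H_0 = Z.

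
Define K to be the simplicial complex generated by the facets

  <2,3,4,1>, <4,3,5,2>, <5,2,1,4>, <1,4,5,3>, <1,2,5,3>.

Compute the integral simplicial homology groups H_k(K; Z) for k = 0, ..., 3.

H_0 ≅ Z,  H_1 = 0,  H_2 = 0,  H_3 ≅ Z.

Fix the vertex order 1 < 2 < 3 < 4 < 5 and write every simplex with vertices in increasing order. Then dim K = 3 and the simplices of K are:

  0-simplices (5): [1], [2], [3], [4], [5]
  1-simplices (10): [1,2], [1,3], [1,4], [1,5], [2,3], [2,4], [2,5], [3,4], [3,5], [4,5]
  2-simplices (10): [1,2,3], [1,2,4], [1,2,5], [1,3,4], [1,3,5], [1,4,5], [2,3,4], [2,3,5], [2,4,5], [3,4,5]
  3-simplices (5): [1,2,3,4], [1,2,3,5], [1,2,4,5], [1,3,4,5], [2,3,4,5]

Hence C_0 ≅ Z^5, C_1 ≅ Z^10, C_2 ≅ Z^10, C_3 ≅ Z^5.

The boundary map ∂_1: C_1 → C_0 sends each edge [p,q] (with p < q) to q − p.
The 5×10 boundary matrix has rank 4 and Smith normal form diag(1,1,1,1).

∂_2: C_2 → C_1 sends each 2-simplex [p,q,r] to [q,r] − [p,r] + [p,q]. For instance
  ∂[3,4,5] = [4,5] − [3,5] + [3,4],
  ∂[1,2,5] = [2,5] − [1,5] + [1,2].
This gives a 10×10 integer matrix of rank 6; reducing to Smith normal form yields diagonal entries (1,1,1,1,1,1).

The boundary map ∂_3: C_3 → C_2 sends each 3-simplex σ to the alternating sum Σ_i (−1)^i (σ with its i-th vertex removed). For instance
  ∂[1,2,4,5] = [2,4,5] − [1,4,5] + [1,2,5] − [1,2,4],
  ∂[1,3,4,5] = [3,4,5] − [1,4,5] + [1,3,5] − [1,3,4].
The 10×5 boundary matrix has rank 4 and Smith normal form diag(1,1,1,1).

From H_k ≅ ker(∂_k) / im(∂_{k+1}) we obtain:

  H_0: rank C_0 − rank ∂_1 = 5 − 4 = 1, and the invariant factors of ∂_1 are all 1, so H_0 = Z.
  H_1: rank ker ∂_1 − rank ∂_2 = (10 − 4) − 6 = 0, and the invariant factors of ∂_2 are all 1, so H_1 = 0.
  H_2: rank ker ∂_2 − rank ∂_3 = (10 − 6) − 4 = 0, and the invariant factors of ∂_3 are all 1, so H_2 = 0.
  H_3: rank ker ∂_3 − rank ∂_4 = (5 − 4) − 0 = 1, and there is no ∂_4, so H_3 = Z.

(K is a triangulation of the 3-sphere S^3.)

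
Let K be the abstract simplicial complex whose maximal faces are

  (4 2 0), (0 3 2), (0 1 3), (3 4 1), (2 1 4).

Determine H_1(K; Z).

H_1 = Z.

Fix the vertex order 0 < 1 < 2 < 3 < 4 and write every simplex with vertices in increasing order. Then dim K = 2 and the simplices of K are:

  0-simplices (5): [0], [1], [2], [3], [4]
  1-simplices (10): [0,1], [0,2], [0,3], [0,4], [1,2], [1,3], [1,4], [2,3], [2,4], [3,4]
  2-simplices (5): [0,1,3], [0,2,3], [0,2,4], [1,2,4], [1,3,4]

giving chain groups C_0 ≅ Z^5, C_1 ≅ Z^10, C_2 ≅ Z^5.

The boundary map ∂_1: C_1 → C_0 sends each edge [p,q] (with p < q) to q − p. For instance
  ∂[0,3] = [3] − [0].
As a 5×10 matrix over Z this has rank 4, with invariant factors (1,1,1,1).

The boundary map ∂_2: C_2 → C_1 sends each 2-simplex [p,q,r] to [q,r] − [p,r] + [p,q]. For instance
  ∂[0,1,3] = [1,3] − [0,3] + [0,1],
  ∂[0,2,3] = [2,3] − [0,3] + [0,2].
As a 10×5 matrix over Z this has rank 5, with invariant factors (1,1,1,1,1).

Reading off H_k = ker ∂_k / im ∂_{k+1}:

  H_1: rank ker ∂_1 − rank ∂_2 = (10 − 4) − 5 = 1, and the invariant factors of ∂_2 are all 1, so H_1 ≅ Z.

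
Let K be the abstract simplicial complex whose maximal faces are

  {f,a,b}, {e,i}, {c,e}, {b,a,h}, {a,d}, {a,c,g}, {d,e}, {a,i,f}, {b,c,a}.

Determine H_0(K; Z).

H_0 = Z.

Fix the vertex order a < b < c < d < e < f < g < h < i and write every simplex with vertices in increasing order. Then dim K = 2 and the simplices of K are:

  0-simplices (9): a, b, c, d, e, f, g, h, i
  1-simplices (15): ab, ac, ad, af, ag, ah, ai, bc, bf, bh, ce, cg, de, ei, fi
  2-simplices (5): abc, abf, abh, acg, afi

so the chain groups are C_0 ≅ Z^9, C_1 ≅ Z^15, C_2 ≅ Z^5.

Boundary ∂_1: C_1 → C_0 sends each edge [p,q] (with p < q) to q − p. For instance
  ∂bc = c − b.
The 9×15 boundary matrix has rank 8 and Smith normal form diag(1,1,1,1,1,1,1,1).

Boundary ∂_2: C_2 → C_1 acts by ∂[p,q,r] = [q,r] − [p,r] + [p,q]. For instance
  ∂abh = bh − ah + ab,
  ∂acg = cg − ag + ac.
The 15×5 boundary matrix has rank 5 and Smith normal form diag(1,1,1,1,1).

Reading off H_k = ker ∂_k / im ∂_{k+1}:

  H_0: rank C_0 − rank ∂_1 = 9 − 8 = 1, and the invariant factors of ∂_1 are all 1, so H_0 = Z.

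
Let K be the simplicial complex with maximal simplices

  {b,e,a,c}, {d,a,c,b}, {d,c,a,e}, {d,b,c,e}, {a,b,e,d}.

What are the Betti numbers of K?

b_0 = 1, b_1 = 0, b_2 = 0, b_3 = 1.

We work with the vertex ordering a < b < c < d < e. The simplices of K, each written with vertices in increasing order, are:

  0-simplices (5): a, b, c, d, e
  1-simplices (10): ab, ac, ad, ae, bc, bd, be, cd, ce, de
  2-simplices (10): abc, abd, abe, acd, ace, ade, bcd, bce, bde, cde
  3-simplices (5): abcd, abce, abde, acde, bcde

so the chain groups are C_0 ≅ Z^5, C_1 ≅ Z^10, C_2 ≅ Z^10, C_3 ≅ Z^5.

∂_1: C_1 → C_0 is given by ∂[p,q] = [q] − [p]. For instance
  ∂ce = e − c.
The 5×10 boundary matrix has rank 4 and Smith normal form diag(1,1,1,1).

Boundary ∂_2: C_2 → C_1 sends each 2-simplex [p,q,r] to [q,r] − [p,r] + [p,q]. For instance
  ∂bce = ce − be + bc,
  ∂ace = ce − ae + ac.
The 10×10 boundary matrix has rank 6 and Smith normal form diag(1,1,1,1,1,1).

∂_3: C_3 → C_2 sends each 3-simplex σ to the alternating sum Σ_i (−1)^i (σ with its i-th vertex removed). For instance
  ∂abce = bce − ace + abe − abc,
  ∂abde = bde − ade + abe − abd.
The resulting 10×5 matrix has rank 4, and its Smith normal form has invariant factors (1,1,1,1).

Now H_k = ker ∂_k / im ∂_{k+1}, so:

  H_0: rank C_0 − rank ∂_1 = 5 − 4 = 1, and the invariant factors of ∂_1 are all 1, so H_0 ≅ Z.
  H_1: rank ker ∂_1 − rank ∂_2 = (10 − 4) − 6 = 0, and the invariant factors of ∂_2 are all 1, so H_1 ≅ 0.
  H_2: rank ker ∂_2 − rank ∂_3 = (10 − 6) − 4 = 0, and the invariant factors of ∂_3 are all 1, so H_2 ≅ 0.
  H_3: rank ker ∂_3 − rank ∂_4 = (5 − 4) − 0 = 1, and there is no ∂_4, so H_3 ≅ Z.

As a check, the Euler characteristic is 5 − 10 + 10 − 5 = 0, which agrees with 1 − 0 + 0 − 1 = 0.

Hence the Betti numbers are b_0 = 1, b_1 = 0, b_2 = 0, b_3 = 1.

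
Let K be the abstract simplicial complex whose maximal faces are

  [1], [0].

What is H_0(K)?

H_0 = Z^2.

Fix the vertex order 0 < 1 and write every simplex with vertices in increasing order. Then dim K = 0 and the simplices of K are:

  0-simplices (2): [0], [1]

so the chain groups are C_0 ≅ Z^2.

From H_k ≅ ker(∂_k) / im(∂_{k+1}) we obtain:

  H_0: rank C_0 − rank ∂_1 = 2 − 0 = 2, and there is no ∂_1, so H_0 = Z^2.

(K is a triangulation of a set of 2 points.)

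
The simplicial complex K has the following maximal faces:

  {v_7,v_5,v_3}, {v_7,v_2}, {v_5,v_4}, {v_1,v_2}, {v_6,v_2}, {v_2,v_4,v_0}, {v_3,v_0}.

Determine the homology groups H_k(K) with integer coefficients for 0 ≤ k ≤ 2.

We work with the vertex ordering v_0 < v_1 < v_2 < v_3 < v_4 < v_5 < v_6 < v_7. The simplices of K, each written with vertices in increasing order, are:

  0-simplices (8): [v_0], [v_1], [v_2], [v_3], [v_4], [v_5], [v_6], [v_7]
  1-simplices (11): [v_0,v_2], [v_0,v_3], [v_0,v_4], [v_1,v_2], [v_2,v_4], [v_2,v_6], [v_2,v_7], [v_3,v_5], [v_3,v_7], [v_4,v_5], [v_5,v_7]
  2-simplices (2): [v_0,v_2,v_4], [v_3,v_5,v_7]

giving chain groups C_0 ≅ Z^8, C_1 ≅ Z^11, C_2 ≅ Z^2.

∂_1: C_1 → C_0 is given by ∂[p,q] = [q] − [p].
As a 8×11 matrix over Z this has rank 7, with invariant factors (1,1,1,1,1,1,1).

The boundary map ∂_2: C_2 → C_1 maps a triangle to the signed sum of its edges. For instance
  ∂[v_0,v_2,v_4] = [v_2,v_4] − [v_0,v_4] + [v_0,v_2],
  ∂[v_3,v_5,v_7] = [v_5,v_7] − [v_3,v_7] + [v_3,v_5].
The 11×2 boundary matrix has rank 2 and Smith normal form diag(1,1).

Computing H_k = (kernel of ∂_k) / (image of ∂_{k+1}):

  H_0: rank C_0 − rank ∂_1 = 8 − 7 = 1, and the invariant factors of ∂_1 are all 1, so H_0 ≅ Z.
  H_1: rank ker ∂_1 − rank ∂_2 = (11 − 7) − 2 = 2, and the invariant factors of ∂_2 are all 1, so H_1 ≅ Z^2.
  H_2: rank ker ∂_2 − rank ∂_3 = (2 − 2) − 0 = 0, and there is no ∂_3, so H_2 ≅ 0.

As a check, the Euler characteristic is 8 − 11 + 2 = -1, which agrees with 1 − 2 + 0 = -1.

H_0 ≅ Z,  H_1 ≅ Z^2,  H_2 = 0.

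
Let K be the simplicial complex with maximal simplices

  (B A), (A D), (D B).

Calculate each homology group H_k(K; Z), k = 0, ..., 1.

Order the vertices as A < B < D. Listing each simplex with vertices in this order, K has dimension 1 with simplices:

  0-simplices (3): A, B, D
  1-simplices (3): AB, AD, BD

so the chain groups are C_0 ≅ Z^3, C_1 ≅ Z^3.

Boundary ∂_1: C_1 → C_0 is given by ∂[p,q] = [q] − [p].
The 3×3 boundary matrix has rank 2 and Smith normal form diag(1,1).

From H_k ≅ ker(∂_k) / im(∂_{k+1}) we obtain:

  H_0: rank C_0 − rank ∂_1 = 3 − 2 = 1, and the invariant factors of ∂_1 are all 1, so H_0 = Z.
  H_1: rank ker ∂_1 − rank ∂_2 = (3 − 2) − 0 = 1, and there is no ∂_2, so H_1 = Z.

As a check, the Euler characteristic is 3 − 3 = 0, which agrees with 1 − 1 = 0.

H_0 = Z,  H_1 = Z.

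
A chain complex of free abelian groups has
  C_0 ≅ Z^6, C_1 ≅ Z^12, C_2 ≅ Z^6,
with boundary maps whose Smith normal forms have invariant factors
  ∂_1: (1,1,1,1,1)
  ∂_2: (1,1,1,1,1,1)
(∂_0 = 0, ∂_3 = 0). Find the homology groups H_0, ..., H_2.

H_0 = Z,  H_1 = Z,  H_2 = 0.

H_0: b_0 = 6 − 0 − 5 = 1; torsion from ∂_1 factors > 1: none. So H_0 = Z.
H_1: b_1 = 12 − 5 − 6 = 1; torsion from ∂_2 factors > 1: none. So H_1 = Z.
H_2: b_2 = 6 − 6 − 0 = 0; torsion from ∂_3 factors > 1: none. So H_2 = 0.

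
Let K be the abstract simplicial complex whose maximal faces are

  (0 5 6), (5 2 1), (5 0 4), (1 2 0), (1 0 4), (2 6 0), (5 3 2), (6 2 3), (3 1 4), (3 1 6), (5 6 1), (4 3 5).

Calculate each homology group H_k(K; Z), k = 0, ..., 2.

H_0 ≅ Z,  H_1 ≅ Z/2,  H_2 = 0.

Fix the vertex order 0 < 1 < 2 < 3 < 4 < 5 < 6 and write every simplex with vertices in increasing order. Then dim K = 2 and the simplices of K are:

  0-simplices (7): [0], [1], [2], [3], [4], [5], [6]
  1-simplices (18): [0,1], [0,2], [0,4], [0,5], [0,6], [1,2], [1,3], [1,4], [1,5], [1,6], [2,3], [2,5], [2,6], [3,4], [3,5], [3,6], [4,5], [5,6]
  2-simplices (12): [0,1,2], [0,1,4], [0,2,6], [0,4,5], [0,5,6], [1,2,5], [1,3,4], [1,3,6], [1,5,6], [2,3,5], [2,3,6], [3,4,5]

Hence C_0 ≅ Z^7, C_1 ≅ Z^18, C_2 ≅ Z^12.

∂_1: C_1 → C_0 maps an edge to its endpoints' difference, ∂[p,q] = q − p.
As a 7×18 matrix over Z this has rank 6, with invariant factors (1,1,1,1,1,1).

Boundary ∂_2: C_2 → C_1 sends each 2-simplex [p,q,r] to [q,r] − [p,r] + [p,q]. For instance
  ∂[0,4,5] = [4,5] − [0,5] + [0,4],
  ∂[1,3,6] = [3,6] − [1,6] + [1,3].
This gives a 18×12 integer matrix of rank 12; reducing to Smith normal form yields diagonal entries (1,1,1,1,1,1,1,1,1,1,1,2).

Now H_k = ker ∂_k / im ∂_{k+1}, so:

  H_0: rank C_0 − rank ∂_1 = 7 − 6 = 1, and the invariant factors of ∂_1 are all 1, so H_0 ≅ Z.
  H_1: rank ker ∂_1 − rank ∂_2 = (18 − 6) − 12 = 0, and ∂_2 has invariant factor 2 > 1, so H_1 ≅ Z/2.
  H_2: rank ker ∂_2 − rank ∂_3 = (12 − 12) − 0 = 0, and there is no ∂_3, so H_2 ≅ 0.

(K is a triangulation of the real projective plane RP^2.)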